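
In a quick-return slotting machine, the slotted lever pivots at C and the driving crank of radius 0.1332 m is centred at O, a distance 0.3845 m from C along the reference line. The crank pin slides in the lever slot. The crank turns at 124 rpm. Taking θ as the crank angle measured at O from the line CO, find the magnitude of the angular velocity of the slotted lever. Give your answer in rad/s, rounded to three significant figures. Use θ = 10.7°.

ω = 12.99 rad/s (from 124 rpm).
Crank pin A relative to C: A = (d + r cosθ, r sinθ); lever angle φ = atan2(r sinθ, d + r cosθ).
Differentiating tanφ: φ̇ = rω(d cosθ + r)/(d² + r² + 2dr cosθ).
d² + r² + 2dr cosθ = |CA|² = 0.266232 m²;  d cosθ + r = +0.51101 m.
|ω_lever| = |0.1332·12.99·+0.51101| / 0.266232 = 3.3199 rad/s.

3.32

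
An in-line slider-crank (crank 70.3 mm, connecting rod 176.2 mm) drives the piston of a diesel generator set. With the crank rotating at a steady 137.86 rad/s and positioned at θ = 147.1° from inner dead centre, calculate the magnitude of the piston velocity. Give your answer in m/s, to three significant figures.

ω = 137.9 rad/s
For an in-line slider-crank, x = r cosθ + √(L² − r² sin²θ), so v = −rω sinθ·[1 + r cosθ/√(L² − r² sin²θ)].
With r = 0.0703 m, L = 0.1762 m, θ = 147.1°: √(L² − r² sin²θ) = 0.17201 m.
v = −0.0703·137.9·0.54317·[1 + 0.0703·-0.83962/0.17201] = -3.4578 m/s.
|v| = 3.4578 m/s.

3.46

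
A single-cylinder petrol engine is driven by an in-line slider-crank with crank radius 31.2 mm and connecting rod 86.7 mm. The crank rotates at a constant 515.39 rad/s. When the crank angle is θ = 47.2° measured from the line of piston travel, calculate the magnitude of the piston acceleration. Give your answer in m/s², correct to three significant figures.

5500

ω = 515.4 rad/s
x(θ) = r cosθ + √(L² − r² sin²θ); with ω constant, a = ω²·d²x/dθ².
d²x/dθ² = −r cosθ − r²(cos2θ)/√u − r⁴ sin²2θ/(4u^{3/2}),  u = L² − r² sin²θ = 0.00699283 m².
Substituting r = 0.0312 m, L = 0.0867 m, θ = 47.2°: d²x/dθ² = -0.020708 m.
a = ω²·d²x/dθ² = (515.4)²·(-0.020708) = -5500.7 m/s²;  |a| = 5500.7 m/s².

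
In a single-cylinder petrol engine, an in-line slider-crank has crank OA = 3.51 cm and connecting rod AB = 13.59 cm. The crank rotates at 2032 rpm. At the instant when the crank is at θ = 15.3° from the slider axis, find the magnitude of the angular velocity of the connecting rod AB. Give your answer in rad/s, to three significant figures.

ω = 212.8 rad/s (converted from 2032 rpm).
The rod makes angle φ with the slider axis where L sinφ = r sinθ; differentiating, L cosφ·φ̇ = r ω cosθ.
L cosφ = √(L² − r² sin²θ) = 0.13558 m.
|ω_rod| = r ω |cosθ| / √(L² − r² sin²θ) = 0.0351·212.8·0.96456/0.13558 = 53.135 rad/s.

53.1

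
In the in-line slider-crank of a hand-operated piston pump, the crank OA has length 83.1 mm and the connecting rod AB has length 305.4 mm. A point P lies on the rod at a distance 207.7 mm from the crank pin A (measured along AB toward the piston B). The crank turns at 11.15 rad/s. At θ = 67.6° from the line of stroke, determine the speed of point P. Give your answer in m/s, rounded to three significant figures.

ω = 11.15 rad/s.  Crank-pin speed |V_A| = rω = 0.92656 m/s, perpendicular to OA.
Rod angle: sinφ = −(r/L) sinθ ⇒ φ = -14.570°; ω_rod = −rω cosθ/√(L²−r²sin²θ) = -1.1946 rad/s.
V_P = V_A + ω_rod × AP, with AP = 0.2077 m along the rod.
Components: V_Px = −rω sinθ − a·ω_rod·sinφ = -0.91907 m/s;  V_Py = rω cosθ + a·ω_rod·cosφ = +0.11296 m/s.
|V_P| = √(V_Px² + V_Py²) = 0.92598 m/s.

0.926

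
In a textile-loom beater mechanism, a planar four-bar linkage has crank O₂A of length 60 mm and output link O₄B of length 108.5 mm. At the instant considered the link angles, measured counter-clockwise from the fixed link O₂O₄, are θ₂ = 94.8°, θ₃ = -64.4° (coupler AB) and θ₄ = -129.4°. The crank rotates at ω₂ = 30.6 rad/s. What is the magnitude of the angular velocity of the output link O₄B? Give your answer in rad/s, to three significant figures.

ω₂ = 30.6 rad/s
Differentiating the loop-closure r₂e^{iθ₂}+r₃e^{iθ₃}=r₁+r₄e^{iθ₄} gives r₂ω₂e^{iθ₂}+r₃ω₃e^{iθ₃}=r₄ω₄e^{iθ₄}.
Eliminating the other unknown: ω₄ = r₂ω₂ sin(θ₂−θ₃) / [r₄ sin(θ₄−θ₃)].
Numerator sine = +0.35511; denominator sine = -0.90631.
Result = 0.06·30.6·(+0.35511) / (0.1085·(-0.90631)) = -6.6302 rad/s; magnitude 6.6302 rad/s.

6.63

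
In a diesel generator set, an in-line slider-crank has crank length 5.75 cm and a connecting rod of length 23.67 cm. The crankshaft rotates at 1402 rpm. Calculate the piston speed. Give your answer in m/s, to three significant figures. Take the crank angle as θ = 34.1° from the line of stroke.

ω = 2π·1402/60 = 146.8 rad/s
For an in-line slider-crank, x = r cosθ + √(L² − r² sin²θ), so v = −rω sinθ·[1 + r cosθ/√(L² − r² sin²θ)].
With r = 0.0575 m, L = 0.2367 m, θ = 34.1°: √(L² − r² sin²θ) = 0.23449 m.
v = −0.0575·146.8·0.56064·[1 + 0.0575·0.82806/0.23449] = -5.6939 m/s.
|v| = 5.6939 m/s.

5.69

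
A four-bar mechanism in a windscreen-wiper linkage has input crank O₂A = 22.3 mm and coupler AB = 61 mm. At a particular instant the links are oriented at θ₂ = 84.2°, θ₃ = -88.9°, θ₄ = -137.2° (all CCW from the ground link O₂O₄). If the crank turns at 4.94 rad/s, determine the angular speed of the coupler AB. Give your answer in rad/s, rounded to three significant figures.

ω₂ = 4.94 rad/s
Differentiating the loop-closure r₂e^{iθ₂}+r₃e^{iθ₃}=r₁+r₄e^{iθ₄} gives r₂ω₂e^{iθ₂}+r₃ω₃e^{iθ₃}=r₄ω₄e^{iθ₄}.
Eliminating the other unknown: ω₃ = r₂ω₂ sin(θ₄−θ₂) / [r₃ sin(θ₃−θ₄)].
Numerator sine = +0.66131; denominator sine = +0.74664.
Result = 0.0223·4.94·(+0.66131) / (0.061·(+0.74664)) = +1.5996 rad/s; magnitude 1.5996 rad/s.

1.60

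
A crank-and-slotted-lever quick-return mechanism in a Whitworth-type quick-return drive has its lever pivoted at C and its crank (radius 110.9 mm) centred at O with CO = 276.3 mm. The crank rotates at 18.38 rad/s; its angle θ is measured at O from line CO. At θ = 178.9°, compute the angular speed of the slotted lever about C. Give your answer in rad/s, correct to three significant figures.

12.3

ω = 18.38 rad/s
Crank pin A relative to C: A = (d + r cosθ, r sinθ); lever angle φ = atan2(r sinθ, d + r cosθ).
Differentiating tanφ: φ̇ = rω(d cosθ + r)/(d² + r² + 2dr cosθ).
d² + r² + 2dr cosθ = |CA|² = 0.0273685 m²;  d cosθ + r = -0.16535 m.
|ω_lever| = |0.1109·18.38·-0.16535| / 0.0273685 = 12.315 rad/s.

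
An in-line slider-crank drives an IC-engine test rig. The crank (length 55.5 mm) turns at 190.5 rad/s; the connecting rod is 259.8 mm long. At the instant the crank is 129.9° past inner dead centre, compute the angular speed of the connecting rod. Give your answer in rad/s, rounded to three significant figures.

26.5

ω = 190.5 rad/s
The rod makes angle φ with the slider axis where L sinφ = r sinθ; differentiating, L cosφ·φ̇ = r ω cosθ.
L cosφ = √(L² − r² sin²θ) = 0.25629 m.
|ω_rod| = r ω |cosθ| / √(L² − r² sin²θ) = 0.0555·190.5·0.64145/0.25629 = 26.462 rad/s.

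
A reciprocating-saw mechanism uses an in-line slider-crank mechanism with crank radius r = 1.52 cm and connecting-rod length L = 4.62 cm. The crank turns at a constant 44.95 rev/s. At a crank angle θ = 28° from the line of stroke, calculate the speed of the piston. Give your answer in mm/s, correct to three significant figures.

2610

ω = 2π·45 = 282.4 rad/s
For an in-line slider-crank, x = r cosθ + √(L² − r² sin²θ), so v = −rω sinθ·[1 + r cosθ/√(L² − r² sin²θ)].
With r = 0.0152 m, L = 0.0462 m, θ = 28°: √(L² − r² sin²θ) = 0.045646 m.
v = −0.0152·282.4·0.46947·[1 + 0.0152·0.88295/0.045646] = -2.608 m/s.
|v| = 2.608 m/s = 2608 mm/s.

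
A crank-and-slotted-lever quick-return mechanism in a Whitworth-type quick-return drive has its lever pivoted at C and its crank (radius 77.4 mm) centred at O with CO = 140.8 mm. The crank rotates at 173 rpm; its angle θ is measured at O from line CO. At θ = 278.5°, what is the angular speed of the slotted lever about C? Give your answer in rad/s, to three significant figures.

4.74

ω = 18.12 rad/s (from 173 rpm).
Crank pin A relative to C: A = (d + r cosθ, r sinθ); lever angle φ = atan2(r sinθ, d + r cosθ).
Differentiating tanφ: φ̇ = rω(d cosθ + r)/(d² + r² + 2dr cosθ).
d² + r² + 2dr cosθ = |CA|² = 0.029037 m²;  d cosθ + r = +0.098212 m.
|ω_lever| = |0.0774·18.12·+0.098212| / 0.029037 = 4.7427 rad/s.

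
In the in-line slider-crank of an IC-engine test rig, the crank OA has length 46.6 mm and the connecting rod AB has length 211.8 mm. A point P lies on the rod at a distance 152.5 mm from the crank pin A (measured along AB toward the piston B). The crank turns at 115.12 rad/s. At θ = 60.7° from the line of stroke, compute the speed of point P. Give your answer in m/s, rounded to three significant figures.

ω = 115.1 rad/s.  Crank-pin speed |V_A| = rω = 5.3646 m/s, perpendicular to OA.
Rod angle: sinφ = −(r/L) sinθ ⇒ φ = -11.062°; ω_rod = −rω cosθ/√(L²−r²sin²θ) = -12.63 rad/s.
V_P = V_A + ω_rod × AP, with AP = 0.1525 m along the rod.
Components: V_Px = −rω sinθ − a·ω_rod·sinφ = -5.0479 m/s;  V_Py = rω cosθ + a·ω_rod·cosφ = +0.73504 m/s.
|V_P| = √(V_Px² + V_Py²) = 5.1011 m/s.

5.10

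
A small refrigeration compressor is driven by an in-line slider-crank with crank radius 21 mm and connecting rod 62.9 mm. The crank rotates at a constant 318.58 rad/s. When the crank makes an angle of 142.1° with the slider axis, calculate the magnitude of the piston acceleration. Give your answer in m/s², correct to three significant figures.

ω = 318.6 rad/s
x(θ) = r cosθ + √(L² − r² sin²θ); with ω constant, a = ω²·d²x/dθ².
d²x/dθ² = −r cosθ − r²(cos2θ)/√u − r⁴ sin²2θ/(4u^{3/2}),  u = L² − r² sin²θ = 0.00379 m².
Substituting r = 0.021 m, L = 0.0629 m, θ = 142.1°: d²x/dθ² = +0.014618 m.
a = ω²·d²x/dθ² = (318.6)²·(+0.014618) = +1483.6 m/s²;  |a| = 1483.6 m/s².

1480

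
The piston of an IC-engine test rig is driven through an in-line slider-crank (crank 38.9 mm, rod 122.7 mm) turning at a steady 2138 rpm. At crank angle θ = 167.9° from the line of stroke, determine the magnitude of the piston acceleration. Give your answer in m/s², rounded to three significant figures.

1340

ω = 2π·2138/60 = 223.9 rad/s
x(θ) = r cosθ + √(L² − r² sin²θ); with ω constant, a = ω²·d²x/dθ².
d²x/dθ² = −r cosθ − r²(cos2θ)/√u − r⁴ sin²2θ/(4u^{3/2}),  u = L² − r² sin²θ = 0.0149888 m².
Substituting r = 0.0389 m, L = 0.1227 m, θ = 167.9°: d²x/dθ² = +0.02671 m.
a = ω²·d²x/dθ² = (223.9)²·(+0.02671) = +1338.9 m/s²;  |a| = 1338.9 m/s².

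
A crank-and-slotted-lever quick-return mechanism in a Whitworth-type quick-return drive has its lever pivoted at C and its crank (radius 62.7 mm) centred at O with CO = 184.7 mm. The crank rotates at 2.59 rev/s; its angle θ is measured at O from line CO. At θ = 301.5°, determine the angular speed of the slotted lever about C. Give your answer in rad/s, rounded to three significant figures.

ω = 16.27 rad/s (from 2.59 rev/s).
Crank pin A relative to C: A = (d + r cosθ, r sinθ); lever angle φ = atan2(r sinθ, d + r cosθ).
Differentiating tanφ: φ̇ = rω(d cosθ + r)/(d² + r² + 2dr cosθ).
d² + r² + 2dr cosθ = |CA|² = 0.0501472 m²;  d cosθ + r = +0.15921 m.
|ω_lever| = |0.0627·16.27·+0.15921| / 0.0501472 = 3.2394 rad/s.

3.24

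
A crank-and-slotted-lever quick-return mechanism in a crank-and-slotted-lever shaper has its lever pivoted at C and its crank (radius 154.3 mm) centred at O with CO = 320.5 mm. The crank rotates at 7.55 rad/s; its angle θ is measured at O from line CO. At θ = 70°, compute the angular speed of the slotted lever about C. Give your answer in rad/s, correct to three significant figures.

ω = 7.55 rad/s
Crank pin A relative to C: A = (d + r cosθ, r sinθ); lever angle φ = atan2(r sinθ, d + r cosθ).
Differentiating tanφ: φ̇ = rω(d cosθ + r)/(d² + r² + 2dr cosθ).
d² + r² + 2dr cosθ = |CA|² = 0.160357 m²;  d cosθ + r = +0.26392 m.
|ω_lever| = |0.1543·7.55·+0.26392| / 0.160357 = 1.9173 rad/s.

1.92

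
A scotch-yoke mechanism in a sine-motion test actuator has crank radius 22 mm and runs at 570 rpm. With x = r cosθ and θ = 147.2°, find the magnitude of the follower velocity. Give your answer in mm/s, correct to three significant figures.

711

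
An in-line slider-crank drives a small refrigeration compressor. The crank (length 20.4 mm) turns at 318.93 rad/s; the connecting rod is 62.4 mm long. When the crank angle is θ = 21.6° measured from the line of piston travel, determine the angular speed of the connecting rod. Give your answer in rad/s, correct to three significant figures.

ω = 318.9 rad/s
The rod makes angle φ with the slider axis where L sinφ = r sinθ; differentiating, L cosφ·φ̇ = r ω cosθ.
L cosφ = √(L² − r² sin²θ) = 0.061946 m.
|ω_rod| = r ω |cosθ| / √(L² − r² sin²θ) = 0.0204·318.9·0.92978/0.061946 = 97.653 rad/s.

97.7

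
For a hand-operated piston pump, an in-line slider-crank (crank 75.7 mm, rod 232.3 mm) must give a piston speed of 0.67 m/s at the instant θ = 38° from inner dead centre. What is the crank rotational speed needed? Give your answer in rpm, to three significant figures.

For an in-line slider-crank, |v_piston| = rω|sinθ|·[1 + r cosθ/√(L² − r² sin²θ)].
With r = 0.0757 m, L = 0.2323 m, θ = 38°: the bracketed kinematic factor |dx/dθ| = 0.058822 m.
ω = v/|dx/dθ| = 0.67/0.058822 = 11.39 rad/s.
N = 60ω/(2π) = 108.77 rpm.

109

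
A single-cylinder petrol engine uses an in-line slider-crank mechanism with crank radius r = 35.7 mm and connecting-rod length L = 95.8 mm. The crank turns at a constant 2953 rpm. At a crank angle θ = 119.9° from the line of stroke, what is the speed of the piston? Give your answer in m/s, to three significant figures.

ω = 2π·2953/60 = 309.2 rad/s
For an in-line slider-crank, x = r cosθ + √(L² − r² sin²θ), so v = −rω sinθ·[1 + r cosθ/√(L² − r² sin²θ)].
With r = 0.0357 m, L = 0.0958 m, θ = 119.9°: √(L² − r² sin²θ) = 0.090663 m.
v = −0.0357·309.2·0.86690·[1 + 0.0357·-0.49849/0.090663] = -7.6918 m/s.
|v| = 7.6918 m/s.

7.69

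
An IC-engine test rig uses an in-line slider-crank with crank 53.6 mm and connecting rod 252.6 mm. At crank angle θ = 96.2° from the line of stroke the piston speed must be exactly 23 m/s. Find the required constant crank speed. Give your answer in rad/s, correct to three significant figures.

442

For an in-line slider-crank, |v_piston| = rω|sinθ|·[1 + r cosθ/√(L² − r² sin²θ)].
With r = 0.0536 m, L = 0.2526 m, θ = 96.2°: the bracketed kinematic factor |dx/dθ| = 0.052037 m.
ω = v/|dx/dθ| = 23/0.052037 = 441.99 rad/s.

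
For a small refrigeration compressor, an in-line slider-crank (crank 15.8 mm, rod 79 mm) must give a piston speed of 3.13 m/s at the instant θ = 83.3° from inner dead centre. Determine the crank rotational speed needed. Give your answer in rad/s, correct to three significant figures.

For an in-line slider-crank, |v_piston| = rω|sinθ|·[1 + r cosθ/√(L² − r² sin²θ)].
With r = 0.0158 m, L = 0.079 m, θ = 83.3°: the bracketed kinematic factor |dx/dθ| = 0.016066 m.
ω = v/|dx/dθ| = 3.13/0.016066 = 194.82 rad/s.

195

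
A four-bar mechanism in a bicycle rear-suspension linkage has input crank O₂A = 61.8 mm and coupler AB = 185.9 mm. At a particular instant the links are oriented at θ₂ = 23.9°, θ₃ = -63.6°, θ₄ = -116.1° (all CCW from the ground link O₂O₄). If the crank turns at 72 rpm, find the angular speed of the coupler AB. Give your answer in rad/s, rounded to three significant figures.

2.03

ω₂ = 7.54 rad/s (from 72 rpm).
Differentiating the loop-closure r₂e^{iθ₂}+r₃e^{iθ₃}=r₁+r₄e^{iθ₄} gives r₂ω₂e^{iθ₂}+r₃ω₃e^{iθ₃}=r₄ω₄e^{iθ₄}.
Eliminating the other unknown: ω₃ = r₂ω₂ sin(θ₄−θ₂) / [r₃ sin(θ₃−θ₄)].
Numerator sine = -0.64279; denominator sine = +0.79335.
Result = 0.0618·7.54·(-0.64279) / (0.1859·(+0.79335)) = -2.0308 rad/s; magnitude 2.0308 rad/s.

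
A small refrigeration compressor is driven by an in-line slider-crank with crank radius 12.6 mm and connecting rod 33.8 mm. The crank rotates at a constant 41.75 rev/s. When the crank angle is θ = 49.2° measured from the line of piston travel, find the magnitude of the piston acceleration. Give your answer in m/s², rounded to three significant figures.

530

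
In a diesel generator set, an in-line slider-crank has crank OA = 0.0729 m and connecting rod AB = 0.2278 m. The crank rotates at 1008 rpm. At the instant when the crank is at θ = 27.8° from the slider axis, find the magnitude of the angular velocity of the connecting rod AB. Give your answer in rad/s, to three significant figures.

ω = 105.6 rad/s (converted from 1008 rpm).
The rod makes angle φ with the slider axis where L sinφ = r sinθ; differentiating, L cosφ·φ̇ = r ω cosθ.
L cosφ = √(L² − r² sin²θ) = 0.22525 m.
|ω_rod| = r ω |cosθ| / √(L² − r² sin²θ) = 0.0729·105.6·0.88458/0.22525 = 30.22 rad/s.

30.2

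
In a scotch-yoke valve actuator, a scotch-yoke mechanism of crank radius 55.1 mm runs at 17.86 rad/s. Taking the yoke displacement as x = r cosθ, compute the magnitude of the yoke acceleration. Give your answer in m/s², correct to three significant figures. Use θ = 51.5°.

10.9

ω = 17.86 rad/s
x = r cosθ ⇒ ẍ = −rω² cosθ (ω constant).
|a| = rω²|cosθ| = 0.0551·(17.86)²·|cos 51.5°| = 10.941 m/s².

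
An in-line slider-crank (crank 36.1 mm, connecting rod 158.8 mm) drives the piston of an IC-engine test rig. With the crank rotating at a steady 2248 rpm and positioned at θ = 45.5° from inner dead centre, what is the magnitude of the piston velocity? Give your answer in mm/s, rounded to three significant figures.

ω = 2π·2248/60 = 235.4 rad/s
For an in-line slider-crank, x = r cosθ + √(L² − r² sin²θ), so v = −rω sinθ·[1 + r cosθ/√(L² − r² sin²θ)].
With r = 0.0361 m, L = 0.1588 m, θ = 45.5°: √(L² − r² sin²θ) = 0.1567 m.
v = −0.0361·235.4·0.71325·[1 + 0.0361·0.70091/0.1567] = -7.0402 m/s.
|v| = 7.0402 m/s = 7040.2 mm/s.

7040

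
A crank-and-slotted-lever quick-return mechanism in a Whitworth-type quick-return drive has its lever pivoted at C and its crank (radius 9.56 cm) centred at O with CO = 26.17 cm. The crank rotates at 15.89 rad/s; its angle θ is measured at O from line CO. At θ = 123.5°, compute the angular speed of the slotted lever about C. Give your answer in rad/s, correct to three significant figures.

1.48

ω = 15.89 rad/s
Crank pin A relative to C: A = (d + r cosθ, r sinθ); lever angle φ = atan2(r sinθ, d + r cosθ).
Differentiating tanφ: φ̇ = rω(d cosθ + r)/(d² + r² + 2dr cosθ).
d² + r² + 2dr cosθ = |CA|² = 0.050009 m²;  d cosθ + r = -0.048842 m.
|ω_lever| = |0.0956·15.89·-0.048842| / 0.050009 = 1.4836 rad/s.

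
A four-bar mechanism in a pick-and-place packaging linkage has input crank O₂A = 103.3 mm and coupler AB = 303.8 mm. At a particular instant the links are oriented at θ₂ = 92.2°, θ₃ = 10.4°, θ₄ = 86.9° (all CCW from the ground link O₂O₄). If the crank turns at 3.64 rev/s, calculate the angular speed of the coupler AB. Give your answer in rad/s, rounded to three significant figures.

0.739

ω₂ = 22.87 rad/s (from 3.64 rev/s).
Differentiating the loop-closure r₂e^{iθ₂}+r₃e^{iθ₃}=r₁+r₄e^{iθ₄} gives r₂ω₂e^{iθ₂}+r₃ω₃e^{iθ₃}=r₄ω₄e^{iθ₄}.
Eliminating the other unknown: ω₃ = r₂ω₂ sin(θ₄−θ₂) / [r₃ sin(θ₃−θ₄)].
Numerator sine = -0.09237; denominator sine = -0.97237.
Result = 0.1033·22.87·(-0.09237) / (0.3038·(-0.97237)) = +0.73875 rad/s; magnitude 0.73875 rad/s.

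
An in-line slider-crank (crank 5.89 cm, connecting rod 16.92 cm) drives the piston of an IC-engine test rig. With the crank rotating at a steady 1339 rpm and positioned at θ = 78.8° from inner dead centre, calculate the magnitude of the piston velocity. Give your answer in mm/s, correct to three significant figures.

ω = 2π·1339/60 = 140.2 rad/s
For an in-line slider-crank, x = r cosθ + √(L² − r² sin²θ), so v = −rω sinθ·[1 + r cosθ/√(L² − r² sin²θ)].
With r = 0.0589 m, L = 0.1692 m, θ = 78.8°: √(L² − r² sin²θ) = 0.15903 m.
v = −0.0589·140.2·0.98096·[1 + 0.0589·0.19423/0.15903] = -8.6845 m/s.
|v| = 8.6845 m/s = 8684.5 mm/s.

8680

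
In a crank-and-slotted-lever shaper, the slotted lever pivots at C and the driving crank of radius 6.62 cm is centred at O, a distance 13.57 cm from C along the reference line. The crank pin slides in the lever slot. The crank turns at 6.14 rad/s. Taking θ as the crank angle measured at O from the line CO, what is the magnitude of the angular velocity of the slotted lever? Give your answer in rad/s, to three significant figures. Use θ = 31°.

1.94

ω = 6.14 rad/s
Crank pin A relative to C: A = (d + r cosθ, r sinθ); lever angle φ = atan2(r sinθ, d + r cosθ).
Differentiating tanφ: φ̇ = rω(d cosθ + r)/(d² + r² + 2dr cosθ).
d² + r² + 2dr cosθ = |CA|² = 0.0381974 m²;  d cosθ + r = +0.18252 m.
|ω_lever| = |0.0662·6.14·+0.18252| / 0.0381974 = 1.9422 rad/s.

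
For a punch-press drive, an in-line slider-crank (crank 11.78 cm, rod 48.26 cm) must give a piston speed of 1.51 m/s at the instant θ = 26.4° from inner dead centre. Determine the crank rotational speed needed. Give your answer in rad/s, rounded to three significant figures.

For an in-line slider-crank, |v_piston| = rω|sinθ|·[1 + r cosθ/√(L² − r² sin²θ)].
With r = 0.1178 m, L = 0.4826 m, θ = 26.4°: the bracketed kinematic factor |dx/dθ| = 0.063898 m.
ω = v/|dx/dθ| = 1.51/0.063898 = 23.631 rad/s.

23.6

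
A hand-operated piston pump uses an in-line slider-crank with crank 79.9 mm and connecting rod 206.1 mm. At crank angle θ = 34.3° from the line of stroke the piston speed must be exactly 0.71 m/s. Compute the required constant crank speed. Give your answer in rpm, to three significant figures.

113

For an in-line slider-crank, |v_piston| = rω|sinθ|·[1 + r cosθ/√(L² − r² sin²θ)].
With r = 0.0799 m, L = 0.2061 m, θ = 34.3°: the bracketed kinematic factor |dx/dθ| = 0.059803 m.
ω = v/|dx/dθ| = 0.71/0.059803 = 11.872 rad/s.
N = 60ω/(2π) = 113.37 rpm.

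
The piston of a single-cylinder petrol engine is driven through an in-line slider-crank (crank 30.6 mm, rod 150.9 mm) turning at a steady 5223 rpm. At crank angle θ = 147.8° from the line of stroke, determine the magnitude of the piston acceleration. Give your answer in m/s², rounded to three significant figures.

6920

ω = 2π·5223/60 = 547 rad/s
x(θ) = r cosθ + √(L² − r² sin²θ); with ω constant, a = ω²·d²x/dθ².
d²x/dθ² = −r cosθ − r²(cos2θ)/√u − r⁴ sin²2θ/(4u^{3/2}),  u = L² − r² sin²θ = 0.0225049 m².
Substituting r = 0.0306 m, L = 0.1509 m, θ = 147.8°: d²x/dθ² = +0.023144 m.
a = ω²·d²x/dθ² = (547)²·(+0.023144) = +6923.6 m/s²;  |a| = 6923.6 m/s².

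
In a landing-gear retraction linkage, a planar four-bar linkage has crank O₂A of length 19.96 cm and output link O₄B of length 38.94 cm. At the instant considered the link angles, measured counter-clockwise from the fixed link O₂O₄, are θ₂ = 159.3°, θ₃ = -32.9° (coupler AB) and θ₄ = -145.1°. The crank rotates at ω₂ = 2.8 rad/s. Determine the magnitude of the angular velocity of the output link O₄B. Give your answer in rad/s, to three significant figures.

0.328

ω₂ = 2.8 rad/s
Differentiating the loop-closure r₂e^{iθ₂}+r₃e^{iθ₃}=r₁+r₄e^{iθ₄} gives r₂ω₂e^{iθ₂}+r₃ω₃e^{iθ₃}=r₄ω₄e^{iθ₄}.
Eliminating the other unknown: ω₄ = r₂ω₂ sin(θ₂−θ₃) / [r₄ sin(θ₄−θ₃)].
Numerator sine = -0.21132; denominator sine = -0.92587.
Result = 0.1996·2.8·(-0.21132) / (0.3894·(-0.92587)) = +0.32758 rad/s; magnitude 0.32758 rad/s.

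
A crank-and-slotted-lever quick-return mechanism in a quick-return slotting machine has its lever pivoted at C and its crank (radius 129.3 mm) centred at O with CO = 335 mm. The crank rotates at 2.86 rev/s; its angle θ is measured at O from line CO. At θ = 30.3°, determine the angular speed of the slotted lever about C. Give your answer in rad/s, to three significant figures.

ω = 17.97 rad/s (from 2.86 rev/s).
Crank pin A relative to C: A = (d + r cosθ, r sinθ); lever angle φ = atan2(r sinθ, d + r cosθ).
Differentiating tanφ: φ̇ = rω(d cosθ + r)/(d² + r² + 2dr cosθ).
d² + r² + 2dr cosθ = |CA|² = 0.20374 m²;  d cosθ + r = +0.41854 m.
|ω_lever| = |0.1293·17.97·+0.41854| / 0.20374 = 4.7731 rad/s.

4.77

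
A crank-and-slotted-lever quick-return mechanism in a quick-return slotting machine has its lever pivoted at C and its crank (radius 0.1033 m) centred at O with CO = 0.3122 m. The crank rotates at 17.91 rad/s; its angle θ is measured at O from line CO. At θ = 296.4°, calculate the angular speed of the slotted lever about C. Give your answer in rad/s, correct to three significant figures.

3.27

ω = 17.91 rad/s
Crank pin A relative to C: A = (d + r cosθ, r sinθ); lever angle φ = atan2(r sinθ, d + r cosθ).
Differentiating tanφ: φ̇ = rω(d cosθ + r)/(d² + r² + 2dr cosθ).
d² + r² + 2dr cosθ = |CA|² = 0.136819 m²;  d cosθ + r = +0.24212 m.
|ω_lever| = |0.1033·17.91·+0.24212| / 0.136819 = 3.2739 rad/s.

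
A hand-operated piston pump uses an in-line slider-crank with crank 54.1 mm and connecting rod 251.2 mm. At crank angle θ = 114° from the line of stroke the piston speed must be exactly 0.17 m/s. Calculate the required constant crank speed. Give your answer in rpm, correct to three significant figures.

For an in-line slider-crank, |v_piston| = rω|sinθ|·[1 + r cosθ/√(L² − r² sin²θ)].
With r = 0.0541 m, L = 0.2512 m, θ = 114°: the bracketed kinematic factor |dx/dθ| = 0.045007 m.
ω = v/|dx/dθ| = 0.17/0.045007 = 3.7772 rad/s.
N = 60ω/(2π) = 36.069 rpm.

36.1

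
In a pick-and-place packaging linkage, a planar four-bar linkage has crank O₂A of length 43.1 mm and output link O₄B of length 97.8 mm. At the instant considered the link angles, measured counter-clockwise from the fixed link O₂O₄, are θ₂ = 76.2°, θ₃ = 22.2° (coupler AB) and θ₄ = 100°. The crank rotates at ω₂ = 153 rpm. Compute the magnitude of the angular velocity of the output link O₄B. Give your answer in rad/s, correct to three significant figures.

5.84

ω₂ = 16.02 rad/s (from 153 rpm).
Differentiating the loop-closure r₂e^{iθ₂}+r₃e^{iθ₃}=r₁+r₄e^{iθ₄} gives r₂ω₂e^{iθ₂}+r₃ω₃e^{iθ₃}=r₄ω₄e^{iθ₄}.
Eliminating the other unknown: ω₄ = r₂ω₂ sin(θ₂−θ₃) / [r₄ sin(θ₄−θ₃)].
Numerator sine = +0.80902; denominator sine = +0.97742.
Result = 0.0431·16.02·(+0.80902) / (0.0978·(+0.97742)) = +5.8444 rad/s; magnitude 5.8444 rad/s.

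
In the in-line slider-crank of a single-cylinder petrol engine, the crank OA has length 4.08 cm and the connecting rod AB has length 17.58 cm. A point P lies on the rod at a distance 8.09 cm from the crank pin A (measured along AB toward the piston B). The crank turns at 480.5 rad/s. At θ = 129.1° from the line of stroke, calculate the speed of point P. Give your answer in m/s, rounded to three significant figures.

15.7

ω = 480.5 rad/s.  Crank-pin speed |V_A| = rω = 19.604 m/s, perpendicular to OA.
Rod angle: sinφ = −(r/L) sinθ ⇒ φ = -10.376°; ω_rod = −rω cosθ/√(L²−r²sin²θ) = +71.499 rad/s.
V_P = V_A + ω_rod × AP, with AP = 0.0809 m along the rod.
Components: V_Px = −rω sinθ − a·ω_rod·sinφ = -14.172 m/s;  V_Py = rω cosθ + a·ω_rod·cosφ = -6.6743 m/s.
|V_P| = √(V_Px² + V_Py²) = 15.665 m/s.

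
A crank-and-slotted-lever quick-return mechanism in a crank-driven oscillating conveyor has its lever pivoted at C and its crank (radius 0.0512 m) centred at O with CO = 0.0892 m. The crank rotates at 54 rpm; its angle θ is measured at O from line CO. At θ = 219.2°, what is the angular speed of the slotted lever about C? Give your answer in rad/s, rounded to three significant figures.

1.48

ω = 5.655 rad/s (from 54 rpm).
Crank pin A relative to C: A = (d + r cosθ, r sinθ); lever angle φ = atan2(r sinθ, d + r cosθ).
Differentiating tanφ: φ̇ = rω(d cosθ + r)/(d² + r² + 2dr cosθ).
d² + r² + 2dr cosθ = |CA|² = 0.00349968 m²;  d cosθ + r = -0.017925 m.
|ω_lever| = |0.0512·5.655·-0.017925| / 0.00349968 = 1.4829 rad/s.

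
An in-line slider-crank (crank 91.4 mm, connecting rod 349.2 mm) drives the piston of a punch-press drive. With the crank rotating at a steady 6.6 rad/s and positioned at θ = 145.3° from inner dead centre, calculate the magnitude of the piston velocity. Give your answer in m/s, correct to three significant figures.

0.269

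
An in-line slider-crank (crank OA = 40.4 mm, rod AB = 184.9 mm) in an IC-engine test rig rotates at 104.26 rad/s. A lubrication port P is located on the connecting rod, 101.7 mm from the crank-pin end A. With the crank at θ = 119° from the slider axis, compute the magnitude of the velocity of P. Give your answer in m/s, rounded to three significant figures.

ω = 104.3 rad/s.  Crank-pin speed |V_A| = rω = 4.2121 m/s, perpendicular to OA.
Rod angle: sinφ = −(r/L) sinθ ⇒ φ = -11.017°; ω_rod = −rω cosθ/√(L²−r²sin²θ) = +11.252 rad/s.
V_P = V_A + ω_rod × AP, with AP = 0.1017 m along the rod.
Components: V_Px = −rω sinθ − a·ω_rod·sinφ = -3.4653 m/s;  V_Py = rω cosθ + a·ω_rod·cosφ = -0.91888 m/s.
|V_P| = √(V_Px² + V_Py²) = 3.5851 m/s.

3.59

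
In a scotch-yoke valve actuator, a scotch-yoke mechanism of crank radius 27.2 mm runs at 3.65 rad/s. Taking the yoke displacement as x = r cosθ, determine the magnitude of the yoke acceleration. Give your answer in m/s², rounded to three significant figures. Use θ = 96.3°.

ω = 3.65 rad/s
x = r cosθ ⇒ ẍ = −rω² cosθ (ω constant).
|a| = rω²|cosθ| = 0.0272·(3.65)²·|cos 96.3°| = 0.039765 m/s².

0.0398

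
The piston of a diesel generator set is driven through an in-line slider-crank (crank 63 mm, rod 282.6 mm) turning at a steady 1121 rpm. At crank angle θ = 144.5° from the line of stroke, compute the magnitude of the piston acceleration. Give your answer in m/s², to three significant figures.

641

ω = 2π·1121/60 = 117.4 rad/s
x(θ) = r cosθ + √(L² − r² sin²θ); with ω constant, a = ω²·d²x/dθ².
d²x/dθ² = −r cosθ − r²(cos2θ)/√u − r⁴ sin²2θ/(4u^{3/2}),  u = L² − r² sin²θ = 0.0785244 m².
Substituting r = 0.063 m, L = 0.2826 m, θ = 144.5°: d²x/dθ² = +0.046518 m.
a = ω²·d²x/dθ² = (117.4)²·(+0.046518) = +641.05 m/s²;  |a| = 641.05 m/s².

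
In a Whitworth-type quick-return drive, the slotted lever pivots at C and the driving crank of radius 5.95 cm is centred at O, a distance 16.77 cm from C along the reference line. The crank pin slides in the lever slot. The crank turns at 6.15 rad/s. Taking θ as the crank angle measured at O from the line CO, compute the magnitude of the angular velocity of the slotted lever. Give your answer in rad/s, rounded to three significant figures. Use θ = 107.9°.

ω = 6.15 rad/s
Crank pin A relative to C: A = (d + r cosθ, r sinθ); lever angle φ = atan2(r sinθ, d + r cosθ).
Differentiating tanφ: φ̇ = rω(d cosθ + r)/(d² + r² + 2dr cosθ).
d² + r² + 2dr cosθ = |CA|² = 0.0255298 m²;  d cosθ + r = +0.0079563 m.
|ω_lever| = |0.0595·6.15·+0.0079563| / 0.0255298 = 0.11404 rad/s.

0.114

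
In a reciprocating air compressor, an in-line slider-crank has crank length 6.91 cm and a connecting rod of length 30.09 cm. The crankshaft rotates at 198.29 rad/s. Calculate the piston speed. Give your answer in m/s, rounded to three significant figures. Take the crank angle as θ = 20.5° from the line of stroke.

ω = 198.3 rad/s
For an in-line slider-crank, x = r cosθ + √(L² − r² sin²θ), so v = −rω sinθ·[1 + r cosθ/√(L² − r² sin²θ)].
With r = 0.0691 m, L = 0.3009 m, θ = 20.5°: √(L² − r² sin²θ) = 0.29993 m.
v = −0.0691·198.3·0.35021·[1 + 0.0691·0.93667/0.29993] = -5.834 m/s.
|v| = 5.834 m/s.

5.83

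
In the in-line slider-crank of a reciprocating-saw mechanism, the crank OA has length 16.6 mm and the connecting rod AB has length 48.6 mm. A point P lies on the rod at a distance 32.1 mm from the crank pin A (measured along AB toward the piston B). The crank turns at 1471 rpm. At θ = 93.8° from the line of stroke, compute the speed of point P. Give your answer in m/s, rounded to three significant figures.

2.51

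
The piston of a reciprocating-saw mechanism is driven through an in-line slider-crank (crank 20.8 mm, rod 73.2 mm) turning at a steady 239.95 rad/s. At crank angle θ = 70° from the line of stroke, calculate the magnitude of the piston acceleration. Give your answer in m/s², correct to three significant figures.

142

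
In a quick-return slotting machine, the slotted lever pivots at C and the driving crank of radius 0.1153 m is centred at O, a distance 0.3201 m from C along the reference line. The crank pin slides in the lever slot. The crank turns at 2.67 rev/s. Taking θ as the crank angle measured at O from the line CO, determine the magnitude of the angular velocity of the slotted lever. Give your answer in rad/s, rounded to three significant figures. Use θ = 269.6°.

ω = 16.78 rad/s (from 2.67 rev/s).
Crank pin A relative to C: A = (d + r cosθ, r sinθ); lever angle φ = atan2(r sinθ, d + r cosθ).
Differentiating tanφ: φ̇ = rω(d cosθ + r)/(d² + r² + 2dr cosθ).
d² + r² + 2dr cosθ = |CA|² = 0.115243 m²;  d cosθ + r = +0.11307 m.
|ω_lever| = |0.1153·16.78·+0.11307| / 0.115243 = 1.8977 rad/s.

1.90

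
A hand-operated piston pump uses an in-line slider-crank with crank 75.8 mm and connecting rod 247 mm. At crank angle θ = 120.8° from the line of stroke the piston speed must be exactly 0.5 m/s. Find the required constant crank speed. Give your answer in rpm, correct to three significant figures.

87.6

For an in-line slider-crank, |v_piston| = rω|sinθ|·[1 + r cosθ/√(L² − r² sin²θ)].
With r = 0.0758 m, L = 0.247 m, θ = 120.8°: the bracketed kinematic factor |dx/dθ| = 0.054503 m.
ω = v/|dx/dθ| = 0.5/0.054503 = 9.1738 rad/s.
N = 60ω/(2π) = 87.603 rpm.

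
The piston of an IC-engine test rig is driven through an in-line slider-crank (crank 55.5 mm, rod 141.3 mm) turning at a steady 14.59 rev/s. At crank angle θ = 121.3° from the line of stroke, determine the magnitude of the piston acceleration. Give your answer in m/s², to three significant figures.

ω = 2π·14.6 = 91.67 rad/s
x(θ) = r cosθ + √(L² − r² sin²θ); with ω constant, a = ω²·d²x/dθ².
d²x/dθ² = −r cosθ − r²(cos2θ)/√u − r⁴ sin²2θ/(4u^{3/2}),  u = L² − r² sin²θ = 0.0177168 m².
Substituting r = 0.0555 m, L = 0.1413 m, θ = 121.3°: d²x/dθ² = +0.03869 m.
a = ω²·d²x/dθ² = (91.67)²·(+0.03869) = +325.14 m/s²;  |a| = 325.14 m/s².

325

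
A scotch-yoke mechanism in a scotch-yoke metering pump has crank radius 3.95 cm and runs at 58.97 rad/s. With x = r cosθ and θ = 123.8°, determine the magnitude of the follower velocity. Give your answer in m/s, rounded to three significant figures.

1.94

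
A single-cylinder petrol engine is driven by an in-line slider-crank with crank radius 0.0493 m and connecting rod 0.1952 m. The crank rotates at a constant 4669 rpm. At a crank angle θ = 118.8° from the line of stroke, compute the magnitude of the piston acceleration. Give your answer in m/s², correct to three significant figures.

ω = 2π·4669/60 = 488.9 rad/s
x(θ) = r cosθ + √(L² − r² sin²θ); with ω constant, a = ω²·d²x/dθ².
d²x/dθ² = −r cosθ − r²(cos2θ)/√u − r⁴ sin²2θ/(4u^{3/2}),  u = L² − r² sin²θ = 0.0362366 m².
Substituting r = 0.0493 m, L = 0.1952 m, θ = 118.8°: d²x/dθ² = +0.030439 m.
a = ω²·d²x/dθ² = (488.9)²·(+0.030439) = +7276.8 m/s²;  |a| = 7276.8 m/s².

7280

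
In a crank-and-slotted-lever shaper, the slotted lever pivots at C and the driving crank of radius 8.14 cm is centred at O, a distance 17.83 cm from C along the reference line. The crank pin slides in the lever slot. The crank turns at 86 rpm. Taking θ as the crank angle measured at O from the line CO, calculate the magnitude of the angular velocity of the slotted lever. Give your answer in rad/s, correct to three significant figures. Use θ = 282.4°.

1.97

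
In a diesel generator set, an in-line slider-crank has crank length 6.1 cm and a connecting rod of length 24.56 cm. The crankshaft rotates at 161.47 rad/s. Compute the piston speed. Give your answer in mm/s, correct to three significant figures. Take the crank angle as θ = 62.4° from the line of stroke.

ω = 161.5 rad/s
For an in-line slider-crank, x = r cosθ + √(L² − r² sin²θ), so v = −rω sinθ·[1 + r cosθ/√(L² − r² sin²θ)].
With r = 0.061 m, L = 0.2456 m, θ = 62.4°: √(L² − r² sin²θ) = 0.23958 m.
v = −0.061·161.5·0.88620·[1 + 0.061·0.46330/0.23958] = -9.7585 m/s.
|v| = 9.7585 m/s = 9758.5 mm/s.

9760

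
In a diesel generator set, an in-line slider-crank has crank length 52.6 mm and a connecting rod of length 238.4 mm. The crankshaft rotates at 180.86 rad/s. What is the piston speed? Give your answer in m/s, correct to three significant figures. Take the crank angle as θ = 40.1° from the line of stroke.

ω = 180.9 rad/s
For an in-line slider-crank, x = r cosθ + √(L² − r² sin²θ), so v = −rω sinθ·[1 + r cosθ/√(L² − r² sin²θ)].
With r = 0.0526 m, L = 0.2384 m, θ = 40.1°: √(L² − r² sin²θ) = 0.23598 m.
v = −0.0526·180.9·0.64412·[1 + 0.0526·0.76492/0.23598] = -7.1725 m/s.
|v| = 7.1725 m/s.

7.17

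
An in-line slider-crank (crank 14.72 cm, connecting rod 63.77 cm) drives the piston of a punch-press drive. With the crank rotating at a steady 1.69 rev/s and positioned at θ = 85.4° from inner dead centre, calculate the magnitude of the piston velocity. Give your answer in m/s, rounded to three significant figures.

ω = 2π·1.69 = 10.62 rad/s
For an in-line slider-crank, x = r cosθ + √(L² − r² sin²θ), so v = −rω sinθ·[1 + r cosθ/√(L² − r² sin²θ)].
With r = 0.1472 m, L = 0.6377 m, θ = 85.4°: √(L² − r² sin²θ) = 0.62059 m.
v = −0.1472·10.62·0.99678·[1 + 0.1472·0.08020/0.62059] = -1.5877 m/s.
|v| = 1.5877 m/s.

1.59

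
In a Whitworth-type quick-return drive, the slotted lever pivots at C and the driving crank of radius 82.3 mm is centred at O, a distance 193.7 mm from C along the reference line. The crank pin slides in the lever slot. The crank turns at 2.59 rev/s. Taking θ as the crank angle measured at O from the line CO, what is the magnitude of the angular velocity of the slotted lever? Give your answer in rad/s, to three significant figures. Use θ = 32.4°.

ω = 16.27 rad/s (from 2.59 rev/s).
Crank pin A relative to C: A = (d + r cosθ, r sinθ); lever angle φ = atan2(r sinθ, d + r cosθ).
Differentiating tanφ: φ̇ = rω(d cosθ + r)/(d² + r² + 2dr cosθ).
d² + r² + 2dr cosθ = |CA|² = 0.0712127 m²;  d cosθ + r = +0.24585 m.
|ω_lever| = |0.0823·16.27·+0.24585| / 0.0712127 = 4.6237 rad/s.

4.62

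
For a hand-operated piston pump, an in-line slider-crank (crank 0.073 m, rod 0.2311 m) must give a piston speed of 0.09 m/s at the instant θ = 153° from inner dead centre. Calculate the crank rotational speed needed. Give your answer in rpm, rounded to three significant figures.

36.2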